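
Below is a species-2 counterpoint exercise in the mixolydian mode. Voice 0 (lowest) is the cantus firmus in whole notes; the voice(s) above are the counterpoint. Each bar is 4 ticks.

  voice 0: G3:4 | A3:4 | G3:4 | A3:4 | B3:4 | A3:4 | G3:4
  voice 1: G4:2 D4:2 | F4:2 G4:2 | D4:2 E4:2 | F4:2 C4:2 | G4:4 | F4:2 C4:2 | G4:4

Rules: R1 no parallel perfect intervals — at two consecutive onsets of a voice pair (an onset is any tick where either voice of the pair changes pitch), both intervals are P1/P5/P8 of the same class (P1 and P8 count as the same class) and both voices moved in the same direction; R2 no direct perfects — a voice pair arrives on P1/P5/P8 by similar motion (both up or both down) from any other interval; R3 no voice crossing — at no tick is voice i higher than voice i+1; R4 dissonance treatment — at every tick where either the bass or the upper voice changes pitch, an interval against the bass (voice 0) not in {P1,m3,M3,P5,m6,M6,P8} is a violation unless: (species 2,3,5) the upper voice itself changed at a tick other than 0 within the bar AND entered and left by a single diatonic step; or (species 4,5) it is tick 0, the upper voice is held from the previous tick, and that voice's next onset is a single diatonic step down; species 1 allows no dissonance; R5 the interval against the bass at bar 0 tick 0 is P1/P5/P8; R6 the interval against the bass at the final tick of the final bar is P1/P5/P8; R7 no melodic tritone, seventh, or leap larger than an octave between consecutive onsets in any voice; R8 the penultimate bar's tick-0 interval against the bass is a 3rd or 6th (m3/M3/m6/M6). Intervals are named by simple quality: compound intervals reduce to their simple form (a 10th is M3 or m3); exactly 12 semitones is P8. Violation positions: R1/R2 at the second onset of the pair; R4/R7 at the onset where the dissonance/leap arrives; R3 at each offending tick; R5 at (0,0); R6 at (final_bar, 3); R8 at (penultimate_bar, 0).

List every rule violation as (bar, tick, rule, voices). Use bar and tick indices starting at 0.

(1, 2, R4, (0, 1))
(2, 0, R2, (0, 1))

bar 0: v0=G3 v1=G4 downbeat P8
bar 1: v0=A3 v1=F4 downbeat m6
bar 2: v0=G3 v1=D4 downbeat P5
bar 3: v0=A3 v1=F4 downbeat m6
bar 4: v0=B3 v1=G4 downbeat m6
bar 5: v0=A3 v1=F4 downbeat m6
bar 6: v0=G3 v1=G4 downbeat P8
  -> R4 @ bar 1 tick 2 v(0, 1): A3/G4 m7 untreated
  -> R2 @ bar 2 tick 0 v(0, 1): A3/G4 m7 -> G3/D4 P5 similar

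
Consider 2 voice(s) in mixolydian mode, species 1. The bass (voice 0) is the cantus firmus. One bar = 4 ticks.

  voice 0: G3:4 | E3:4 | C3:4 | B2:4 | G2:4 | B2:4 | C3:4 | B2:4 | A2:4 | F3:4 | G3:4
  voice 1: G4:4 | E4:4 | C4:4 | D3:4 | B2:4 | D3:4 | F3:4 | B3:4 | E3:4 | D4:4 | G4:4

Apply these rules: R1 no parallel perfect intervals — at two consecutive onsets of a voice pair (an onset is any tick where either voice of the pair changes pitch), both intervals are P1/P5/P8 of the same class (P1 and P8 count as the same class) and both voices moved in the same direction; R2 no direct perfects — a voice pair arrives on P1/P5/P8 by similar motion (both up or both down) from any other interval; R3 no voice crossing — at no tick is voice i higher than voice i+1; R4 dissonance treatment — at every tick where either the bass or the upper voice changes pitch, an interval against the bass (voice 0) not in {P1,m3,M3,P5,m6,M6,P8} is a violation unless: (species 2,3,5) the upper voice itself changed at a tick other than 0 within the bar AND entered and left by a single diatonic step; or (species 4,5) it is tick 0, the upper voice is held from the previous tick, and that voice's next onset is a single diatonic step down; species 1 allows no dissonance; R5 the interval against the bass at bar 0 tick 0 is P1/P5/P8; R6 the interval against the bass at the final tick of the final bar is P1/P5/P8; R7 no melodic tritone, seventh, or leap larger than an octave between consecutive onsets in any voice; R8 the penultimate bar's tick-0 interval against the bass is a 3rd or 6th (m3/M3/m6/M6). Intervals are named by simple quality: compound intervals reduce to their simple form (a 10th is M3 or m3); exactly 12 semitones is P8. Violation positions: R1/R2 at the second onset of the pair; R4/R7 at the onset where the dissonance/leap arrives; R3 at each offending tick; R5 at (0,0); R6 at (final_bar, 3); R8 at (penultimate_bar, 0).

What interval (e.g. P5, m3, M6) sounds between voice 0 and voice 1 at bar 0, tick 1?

P8

voice 0=G3 voice 1=G4 -> P8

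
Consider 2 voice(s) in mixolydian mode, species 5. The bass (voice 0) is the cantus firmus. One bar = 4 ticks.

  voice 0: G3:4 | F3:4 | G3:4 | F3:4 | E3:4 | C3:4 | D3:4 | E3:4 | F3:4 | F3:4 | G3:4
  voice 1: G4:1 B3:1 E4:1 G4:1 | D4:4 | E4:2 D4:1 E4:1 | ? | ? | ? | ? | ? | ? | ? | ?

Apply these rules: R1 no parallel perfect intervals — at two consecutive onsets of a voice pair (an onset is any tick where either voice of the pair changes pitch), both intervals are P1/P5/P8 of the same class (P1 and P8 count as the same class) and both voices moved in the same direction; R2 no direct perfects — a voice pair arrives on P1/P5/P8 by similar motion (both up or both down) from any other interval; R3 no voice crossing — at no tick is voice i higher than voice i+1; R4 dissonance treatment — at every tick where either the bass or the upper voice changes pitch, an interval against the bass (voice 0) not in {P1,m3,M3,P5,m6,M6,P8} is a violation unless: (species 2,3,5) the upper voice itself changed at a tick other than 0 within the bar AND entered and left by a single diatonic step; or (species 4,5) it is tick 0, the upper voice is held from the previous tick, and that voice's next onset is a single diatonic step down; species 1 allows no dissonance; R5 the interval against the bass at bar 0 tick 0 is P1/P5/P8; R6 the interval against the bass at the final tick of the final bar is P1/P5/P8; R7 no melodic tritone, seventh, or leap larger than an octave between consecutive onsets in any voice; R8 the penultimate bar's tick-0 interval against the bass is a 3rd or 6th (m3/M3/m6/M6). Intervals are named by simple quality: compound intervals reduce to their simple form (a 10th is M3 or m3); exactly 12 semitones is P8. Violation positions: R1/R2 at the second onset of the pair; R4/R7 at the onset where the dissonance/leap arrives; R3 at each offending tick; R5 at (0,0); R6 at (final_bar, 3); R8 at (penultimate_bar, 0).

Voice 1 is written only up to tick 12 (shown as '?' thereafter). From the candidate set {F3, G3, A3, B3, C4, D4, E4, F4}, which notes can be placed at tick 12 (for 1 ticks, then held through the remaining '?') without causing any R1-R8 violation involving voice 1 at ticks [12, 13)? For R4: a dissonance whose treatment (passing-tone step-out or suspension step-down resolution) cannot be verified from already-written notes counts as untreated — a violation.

{A3, D4, F4}

F3: violates R2,R7
G3: violates R4
A3: legal
B3: violates R4
C4: violates R2
D4: legal
E4: violates R4
F4: legal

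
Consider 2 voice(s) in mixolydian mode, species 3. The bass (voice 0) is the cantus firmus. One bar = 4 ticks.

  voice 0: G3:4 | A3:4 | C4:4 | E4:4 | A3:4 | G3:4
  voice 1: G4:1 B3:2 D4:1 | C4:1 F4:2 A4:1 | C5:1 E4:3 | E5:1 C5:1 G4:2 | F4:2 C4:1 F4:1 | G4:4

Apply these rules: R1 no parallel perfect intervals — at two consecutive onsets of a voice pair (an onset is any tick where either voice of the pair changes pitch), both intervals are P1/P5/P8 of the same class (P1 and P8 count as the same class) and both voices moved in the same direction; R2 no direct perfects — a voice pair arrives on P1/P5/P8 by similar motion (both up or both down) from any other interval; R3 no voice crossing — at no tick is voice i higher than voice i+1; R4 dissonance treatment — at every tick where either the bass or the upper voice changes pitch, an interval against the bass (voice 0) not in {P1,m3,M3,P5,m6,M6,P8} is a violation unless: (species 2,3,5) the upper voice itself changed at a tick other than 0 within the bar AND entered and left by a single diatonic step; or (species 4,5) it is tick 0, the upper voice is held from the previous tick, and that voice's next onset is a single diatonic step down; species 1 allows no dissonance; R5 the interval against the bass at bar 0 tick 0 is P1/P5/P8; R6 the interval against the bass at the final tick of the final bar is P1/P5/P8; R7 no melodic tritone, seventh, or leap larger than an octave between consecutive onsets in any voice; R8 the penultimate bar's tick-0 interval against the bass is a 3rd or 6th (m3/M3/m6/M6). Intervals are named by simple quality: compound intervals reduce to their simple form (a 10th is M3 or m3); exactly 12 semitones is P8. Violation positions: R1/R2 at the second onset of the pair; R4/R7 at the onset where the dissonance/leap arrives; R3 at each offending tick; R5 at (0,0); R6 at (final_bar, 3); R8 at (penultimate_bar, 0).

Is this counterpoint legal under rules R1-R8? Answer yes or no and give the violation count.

bar 0: v0=G3 v1=G4 (P8)
bar 1: v0=A3 v1=C4 (m3)
bar 2: v0=C4 v1=C5 (P8)
bar 3: v0=E4 v1=E5 (P8)
bar 4: v0=A3 v1=F4 (m6)
bar 5: v0=G3 v1=G4 (P8)
  R1 @ bar2.0: A3/A4 P8 -> C4/C5 P8 similar
  R2 @ bar3.0: C4/E4 M3 -> E4/E5 P8 similar

No (2 violations)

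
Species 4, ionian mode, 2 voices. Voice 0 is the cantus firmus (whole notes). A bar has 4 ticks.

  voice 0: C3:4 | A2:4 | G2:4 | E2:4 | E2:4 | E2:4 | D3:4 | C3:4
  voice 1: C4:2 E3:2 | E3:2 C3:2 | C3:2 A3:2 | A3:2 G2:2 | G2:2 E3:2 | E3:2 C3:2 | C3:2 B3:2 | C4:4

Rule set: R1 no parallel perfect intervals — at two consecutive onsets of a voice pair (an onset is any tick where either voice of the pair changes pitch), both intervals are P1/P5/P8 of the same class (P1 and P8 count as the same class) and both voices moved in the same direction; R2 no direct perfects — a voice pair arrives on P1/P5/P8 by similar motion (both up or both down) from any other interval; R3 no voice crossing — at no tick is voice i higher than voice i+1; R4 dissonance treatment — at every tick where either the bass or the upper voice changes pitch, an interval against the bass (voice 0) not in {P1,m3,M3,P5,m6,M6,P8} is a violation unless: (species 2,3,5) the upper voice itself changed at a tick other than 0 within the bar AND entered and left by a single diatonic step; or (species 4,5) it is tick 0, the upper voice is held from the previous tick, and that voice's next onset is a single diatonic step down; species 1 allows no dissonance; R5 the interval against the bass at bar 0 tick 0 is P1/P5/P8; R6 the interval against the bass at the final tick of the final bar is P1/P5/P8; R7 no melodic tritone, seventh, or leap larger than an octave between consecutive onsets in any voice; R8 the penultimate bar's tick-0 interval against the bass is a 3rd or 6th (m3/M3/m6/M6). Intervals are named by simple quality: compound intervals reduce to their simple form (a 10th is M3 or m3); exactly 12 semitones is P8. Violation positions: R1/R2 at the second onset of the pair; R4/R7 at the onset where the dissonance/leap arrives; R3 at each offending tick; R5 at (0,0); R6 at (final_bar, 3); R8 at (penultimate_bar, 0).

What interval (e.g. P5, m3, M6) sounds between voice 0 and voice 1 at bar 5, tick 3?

m6

voice 0=E2 voice 1=C3 -> m6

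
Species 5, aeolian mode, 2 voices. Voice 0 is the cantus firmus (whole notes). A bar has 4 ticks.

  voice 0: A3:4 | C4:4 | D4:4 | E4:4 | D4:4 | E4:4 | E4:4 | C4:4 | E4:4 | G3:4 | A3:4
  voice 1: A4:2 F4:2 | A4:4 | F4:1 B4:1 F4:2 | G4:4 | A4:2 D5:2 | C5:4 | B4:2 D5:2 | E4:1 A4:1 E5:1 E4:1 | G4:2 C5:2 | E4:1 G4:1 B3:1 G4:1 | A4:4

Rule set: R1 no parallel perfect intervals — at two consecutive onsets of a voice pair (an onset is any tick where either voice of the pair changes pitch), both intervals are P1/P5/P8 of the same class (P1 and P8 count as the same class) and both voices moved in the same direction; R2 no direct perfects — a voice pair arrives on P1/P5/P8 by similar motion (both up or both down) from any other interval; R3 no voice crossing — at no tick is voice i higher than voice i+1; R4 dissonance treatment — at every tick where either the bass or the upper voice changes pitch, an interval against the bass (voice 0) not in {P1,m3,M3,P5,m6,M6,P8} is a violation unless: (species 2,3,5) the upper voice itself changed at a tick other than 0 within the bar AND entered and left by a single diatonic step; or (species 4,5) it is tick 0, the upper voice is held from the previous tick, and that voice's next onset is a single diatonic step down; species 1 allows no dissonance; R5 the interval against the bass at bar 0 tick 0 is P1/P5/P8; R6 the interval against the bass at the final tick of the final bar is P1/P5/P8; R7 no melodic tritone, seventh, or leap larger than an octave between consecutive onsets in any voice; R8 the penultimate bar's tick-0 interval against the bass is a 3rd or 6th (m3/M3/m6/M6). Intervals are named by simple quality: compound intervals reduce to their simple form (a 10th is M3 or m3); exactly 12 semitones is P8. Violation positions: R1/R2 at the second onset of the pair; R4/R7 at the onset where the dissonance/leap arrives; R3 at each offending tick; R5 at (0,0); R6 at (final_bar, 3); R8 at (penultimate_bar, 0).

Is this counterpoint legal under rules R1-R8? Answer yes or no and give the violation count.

bar 0: v0=A3 v1=A4 (P8)
bar 1: v0=C4 v1=A4 (M6)
bar 2: v0=D4 v1=F4 (m3)
bar 3: v0=E4 v1=G4 (m3)
bar 4: v0=D4 v1=A4 (P5)
bar 5: v0=E4 v1=C5 (m6)
bar 6: v0=E4 v1=B4 (P5)
bar 7: v0=C4 v1=E4 (M3)
bar 8: v0=E4 v1=G4 (m3)
bar 9: v0=G3 v1=E4 (M6)
bar 10: v0=A3 v1=A4 (P8)
  R7 @ bar2.1: F4->B4 leap 6st
  R7 @ bar2.2: B4->F4 leap 6st
  R4 @ bar6.2: E4/D5 m7 untreated
  R7 @ bar7.0: D5->E4 leap 10st
  R1 @ bar10.0: G3/G4 P8 -> A3/A4 P8 similar

No (5 violations)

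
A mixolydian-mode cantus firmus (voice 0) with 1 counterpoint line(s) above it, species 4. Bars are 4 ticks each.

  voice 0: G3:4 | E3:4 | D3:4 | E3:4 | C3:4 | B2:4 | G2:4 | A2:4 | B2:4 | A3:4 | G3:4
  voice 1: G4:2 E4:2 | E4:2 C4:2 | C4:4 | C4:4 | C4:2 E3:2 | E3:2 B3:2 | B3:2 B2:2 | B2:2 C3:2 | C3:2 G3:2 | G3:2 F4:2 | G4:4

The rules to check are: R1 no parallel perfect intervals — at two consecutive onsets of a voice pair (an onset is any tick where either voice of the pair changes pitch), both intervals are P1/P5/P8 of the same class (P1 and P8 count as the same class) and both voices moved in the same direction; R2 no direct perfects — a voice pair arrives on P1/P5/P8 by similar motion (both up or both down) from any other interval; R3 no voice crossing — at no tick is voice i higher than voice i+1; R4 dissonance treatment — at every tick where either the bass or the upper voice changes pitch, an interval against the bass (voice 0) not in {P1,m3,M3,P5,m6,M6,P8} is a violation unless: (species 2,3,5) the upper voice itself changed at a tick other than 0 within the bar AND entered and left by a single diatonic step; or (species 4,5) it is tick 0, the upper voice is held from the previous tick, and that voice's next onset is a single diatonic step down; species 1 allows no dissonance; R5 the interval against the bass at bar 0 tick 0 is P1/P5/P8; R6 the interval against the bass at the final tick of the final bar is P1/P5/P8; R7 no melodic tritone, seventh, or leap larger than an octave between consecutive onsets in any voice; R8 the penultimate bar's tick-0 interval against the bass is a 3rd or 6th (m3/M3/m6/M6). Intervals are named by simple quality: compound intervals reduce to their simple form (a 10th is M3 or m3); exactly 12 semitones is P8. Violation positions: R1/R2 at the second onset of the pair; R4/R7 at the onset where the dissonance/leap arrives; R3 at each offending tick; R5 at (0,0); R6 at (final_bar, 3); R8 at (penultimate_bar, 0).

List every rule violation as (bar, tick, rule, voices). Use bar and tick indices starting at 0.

bar 0: v0=G3 v1=G4 downbeat P8
bar 1: v0=E3 v1=E4 downbeat P8
bar 2: v0=D3 v1=C4 downbeat m7
bar 3: v0=E3 v1=C4 downbeat m6
bar 4: v0=C3 v1=C4 downbeat P8
bar 5: v0=B2 v1=E3 downbeat P4
bar 6: v0=G2 v1=B3 downbeat M3
bar 7: v0=A2 v1=B2 downbeat M2
bar 8: v0=B2 v1=C3 downbeat m2
bar 9: v0=A3 v1=G3 downbeat M2
bar 10: v0=G3 v1=G4 downbeat P8
  -> R4 @ bar 2 tick 0 v(0, 1): D3/C4 m7 untreated
  -> R4 @ bar 5 tick 0 v(0, 1): B2/E3 P4 untreated
  -> R4 @ bar 7 tick 0 v(0, 1): A2/B2 M2 untreated
  -> R4 @ bar 8 tick 0 v(0, 1): B2/C3 m2 untreated
  -> R3 @ bar 9 tick 0 v(0, 1): A3 above G3
  -> R4 @ bar 9 tick 0 v(0, 1): A3/G3 M2 untreated
  -> R7 @ bar 9 tick 0 v(0,): B2->A3 leap 10st
  -> R8 @ bar 9 tick 0 v(0, 1): penult M2 not 3rd/6th
  -> R3 @ bar 9 tick 1 v(0, 1): A3 above G3
  -> R7 @ bar 9 tick 2 v(1,): G3->F4 leap 10st

(2, 0, R4, (0, 1))
(5, 0, R4, (0, 1))
(7, 0, R4, (0, 1))
(8, 0, R4, (0, 1))
(9, 0, R3, (0, 1))
(9, 0, R4, (0, 1))
(9, 0, R7, (0,))
(9, 0, R8, (0, 1))
(9, 1, R3, (0, 1))
(9, 2, R7, (1,))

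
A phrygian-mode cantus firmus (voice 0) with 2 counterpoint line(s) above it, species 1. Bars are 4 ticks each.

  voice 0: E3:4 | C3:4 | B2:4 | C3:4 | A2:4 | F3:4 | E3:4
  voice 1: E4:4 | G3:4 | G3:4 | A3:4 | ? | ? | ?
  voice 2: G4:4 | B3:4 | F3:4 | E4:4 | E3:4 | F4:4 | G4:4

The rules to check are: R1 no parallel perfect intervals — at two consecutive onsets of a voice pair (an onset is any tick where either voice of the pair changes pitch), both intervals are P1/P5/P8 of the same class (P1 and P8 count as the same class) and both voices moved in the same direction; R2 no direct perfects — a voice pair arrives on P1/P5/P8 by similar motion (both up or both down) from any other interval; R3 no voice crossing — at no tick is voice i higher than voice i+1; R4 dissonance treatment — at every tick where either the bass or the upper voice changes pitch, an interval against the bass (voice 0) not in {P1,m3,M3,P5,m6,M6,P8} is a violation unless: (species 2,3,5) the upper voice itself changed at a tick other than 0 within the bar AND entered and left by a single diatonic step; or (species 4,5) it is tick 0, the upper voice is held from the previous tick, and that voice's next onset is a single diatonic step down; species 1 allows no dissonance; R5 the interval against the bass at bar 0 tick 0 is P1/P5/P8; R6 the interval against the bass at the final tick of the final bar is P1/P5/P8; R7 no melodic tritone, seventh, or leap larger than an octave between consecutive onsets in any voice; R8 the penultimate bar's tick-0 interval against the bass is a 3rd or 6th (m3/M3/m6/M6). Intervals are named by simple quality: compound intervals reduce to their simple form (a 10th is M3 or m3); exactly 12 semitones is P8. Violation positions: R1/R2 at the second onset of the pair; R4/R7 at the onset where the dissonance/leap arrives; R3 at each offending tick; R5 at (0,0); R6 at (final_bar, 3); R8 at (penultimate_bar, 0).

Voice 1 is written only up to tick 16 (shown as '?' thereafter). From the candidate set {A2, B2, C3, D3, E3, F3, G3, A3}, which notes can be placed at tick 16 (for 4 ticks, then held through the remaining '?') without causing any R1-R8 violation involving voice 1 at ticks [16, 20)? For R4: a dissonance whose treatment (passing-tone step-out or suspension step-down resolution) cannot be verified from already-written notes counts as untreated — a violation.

A2: violates R1,R2
B2: violates R4,R7
C3: legal
D3: violates R4
E3: violates R2
F3: violates R3
G3: violates R3,R4
A3: violates R3

{C3}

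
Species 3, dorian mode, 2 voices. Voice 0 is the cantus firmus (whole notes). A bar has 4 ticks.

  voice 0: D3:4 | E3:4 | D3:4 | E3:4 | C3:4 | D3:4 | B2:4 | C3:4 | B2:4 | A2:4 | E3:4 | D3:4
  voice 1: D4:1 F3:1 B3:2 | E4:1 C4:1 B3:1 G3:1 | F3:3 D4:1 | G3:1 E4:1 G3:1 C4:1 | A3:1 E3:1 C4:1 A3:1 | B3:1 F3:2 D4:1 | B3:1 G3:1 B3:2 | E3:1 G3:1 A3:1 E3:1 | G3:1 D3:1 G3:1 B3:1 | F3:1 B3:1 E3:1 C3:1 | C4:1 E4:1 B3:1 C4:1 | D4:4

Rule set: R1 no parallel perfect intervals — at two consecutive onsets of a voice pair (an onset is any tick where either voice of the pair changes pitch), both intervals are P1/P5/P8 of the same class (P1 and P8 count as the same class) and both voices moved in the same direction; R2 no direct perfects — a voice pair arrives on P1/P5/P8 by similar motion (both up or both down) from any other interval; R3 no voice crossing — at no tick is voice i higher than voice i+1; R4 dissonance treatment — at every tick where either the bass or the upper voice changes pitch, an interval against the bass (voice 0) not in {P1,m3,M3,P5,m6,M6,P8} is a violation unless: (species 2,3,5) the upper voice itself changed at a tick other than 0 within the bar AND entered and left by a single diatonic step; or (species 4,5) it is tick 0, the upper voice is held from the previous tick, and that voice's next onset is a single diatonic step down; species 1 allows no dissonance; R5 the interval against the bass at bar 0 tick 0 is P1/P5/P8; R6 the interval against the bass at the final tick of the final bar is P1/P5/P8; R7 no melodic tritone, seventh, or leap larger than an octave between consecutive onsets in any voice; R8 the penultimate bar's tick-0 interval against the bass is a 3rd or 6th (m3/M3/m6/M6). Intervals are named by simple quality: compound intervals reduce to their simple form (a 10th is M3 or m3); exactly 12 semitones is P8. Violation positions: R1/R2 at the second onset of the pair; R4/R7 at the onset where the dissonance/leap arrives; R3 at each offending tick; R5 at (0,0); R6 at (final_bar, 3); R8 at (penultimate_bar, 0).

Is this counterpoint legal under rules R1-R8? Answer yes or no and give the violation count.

No (7 violations)

bar 0: v0=D3 v1=D4 (P8)
bar 1: v0=E3 v1=E4 (P8)
bar 2: v0=D3 v1=F3 (m3)
bar 3: v0=E3 v1=G3 (m3)
bar 4: v0=C3 v1=A3 (M6)
bar 5: v0=D3 v1=B3 (M6)
bar 6: v0=B2 v1=B3 (P8)
bar 7: v0=C3 v1=E3 (M3)
bar 8: v0=B2 v1=G3 (m6)
bar 9: v0=A2 v1=F3 (m6)
bar 10: v0=E3 v1=C4 (m6)
bar 11: v0=D3 v1=D4 (P8)
  R7 @ bar0.2: F3->B3 leap 6st
  R2 @ bar1.0: D3/B3 M6 -> E3/E4 P8 similar
  R7 @ bar5.1: B3->F3 leap 6st
  R1 @ bar6.0: D3/D4 P8 -> B2/B3 P8 similar
  R7 @ bar9.0: B3->F3 leap 6st
  R4 @ bar9.1: A2/B3 M2 untreated
  R7 @ bar9.1: F3->B3 leap 6st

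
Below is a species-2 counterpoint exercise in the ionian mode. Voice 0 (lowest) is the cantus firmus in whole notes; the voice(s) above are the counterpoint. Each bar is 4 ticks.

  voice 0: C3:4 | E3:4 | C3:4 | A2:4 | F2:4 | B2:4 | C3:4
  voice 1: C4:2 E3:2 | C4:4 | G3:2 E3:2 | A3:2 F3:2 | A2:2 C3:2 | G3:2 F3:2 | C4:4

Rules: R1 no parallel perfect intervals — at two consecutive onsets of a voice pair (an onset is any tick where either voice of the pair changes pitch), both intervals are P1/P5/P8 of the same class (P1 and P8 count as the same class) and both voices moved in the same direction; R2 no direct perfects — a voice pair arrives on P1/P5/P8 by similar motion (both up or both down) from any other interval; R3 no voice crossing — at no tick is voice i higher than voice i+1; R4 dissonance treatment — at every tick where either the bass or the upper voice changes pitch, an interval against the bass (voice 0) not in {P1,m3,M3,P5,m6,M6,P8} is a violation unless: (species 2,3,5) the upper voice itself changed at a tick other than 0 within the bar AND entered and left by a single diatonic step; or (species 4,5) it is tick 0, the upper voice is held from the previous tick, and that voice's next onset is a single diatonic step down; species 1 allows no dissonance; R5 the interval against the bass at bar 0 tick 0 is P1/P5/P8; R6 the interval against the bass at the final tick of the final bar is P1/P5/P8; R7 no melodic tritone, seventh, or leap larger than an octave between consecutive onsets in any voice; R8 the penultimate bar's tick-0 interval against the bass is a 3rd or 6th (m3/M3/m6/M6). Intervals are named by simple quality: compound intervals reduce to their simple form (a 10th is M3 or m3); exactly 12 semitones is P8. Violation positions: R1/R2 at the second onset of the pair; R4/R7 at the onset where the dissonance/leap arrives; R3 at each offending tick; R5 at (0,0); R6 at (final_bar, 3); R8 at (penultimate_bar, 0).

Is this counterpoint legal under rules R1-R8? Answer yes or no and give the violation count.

No (4 violations)

bar 0: v0=C3 v1=C4 (P8)
bar 1: v0=E3 v1=C4 (m6)
bar 2: v0=C3 v1=G3 (P5)
bar 3: v0=A2 v1=A3 (P8)
bar 4: v0=F2 v1=A2 (M3)
bar 5: v0=B2 v1=G3 (m6)
bar 6: v0=C3 v1=C4 (P8)
  R2 @ bar2.0: E3/C4 m6 -> C3/G3 P5 similar
  R7 @ bar5.0: F2->B2 leap 6st
  R4 @ bar5.2: B2/F3 TT untreated
  R2 @ bar6.0: B2/F3 TT -> C3/C4 P8 similar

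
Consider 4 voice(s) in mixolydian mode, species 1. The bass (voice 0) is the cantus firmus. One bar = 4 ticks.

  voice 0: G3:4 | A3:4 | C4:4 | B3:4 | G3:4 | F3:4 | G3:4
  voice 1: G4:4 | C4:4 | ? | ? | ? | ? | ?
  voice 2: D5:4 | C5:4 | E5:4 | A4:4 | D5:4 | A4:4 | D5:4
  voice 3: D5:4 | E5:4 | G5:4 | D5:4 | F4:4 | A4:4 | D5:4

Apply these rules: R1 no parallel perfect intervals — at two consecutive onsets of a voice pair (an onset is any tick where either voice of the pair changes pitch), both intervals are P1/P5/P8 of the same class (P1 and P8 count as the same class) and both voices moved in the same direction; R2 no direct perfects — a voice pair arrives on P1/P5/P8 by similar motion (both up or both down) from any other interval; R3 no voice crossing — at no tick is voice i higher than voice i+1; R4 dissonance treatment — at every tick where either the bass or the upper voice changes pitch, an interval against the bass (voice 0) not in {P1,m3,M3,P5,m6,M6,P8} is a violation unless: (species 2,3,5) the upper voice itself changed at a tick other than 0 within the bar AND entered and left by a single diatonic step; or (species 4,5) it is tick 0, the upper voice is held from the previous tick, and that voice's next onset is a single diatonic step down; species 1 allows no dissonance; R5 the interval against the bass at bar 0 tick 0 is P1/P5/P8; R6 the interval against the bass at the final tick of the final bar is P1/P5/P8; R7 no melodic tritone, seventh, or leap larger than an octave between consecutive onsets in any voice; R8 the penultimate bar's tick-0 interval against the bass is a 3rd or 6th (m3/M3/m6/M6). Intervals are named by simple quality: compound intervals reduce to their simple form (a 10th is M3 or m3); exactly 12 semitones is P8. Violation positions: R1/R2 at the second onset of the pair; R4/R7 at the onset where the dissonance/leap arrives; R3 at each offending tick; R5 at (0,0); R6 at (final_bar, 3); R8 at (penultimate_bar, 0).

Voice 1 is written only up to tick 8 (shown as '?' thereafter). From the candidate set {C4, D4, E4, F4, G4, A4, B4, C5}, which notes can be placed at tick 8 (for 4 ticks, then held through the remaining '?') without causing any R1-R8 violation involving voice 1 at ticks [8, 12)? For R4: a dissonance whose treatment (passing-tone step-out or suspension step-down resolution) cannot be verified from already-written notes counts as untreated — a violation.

{C4}

C4: legal
D4: violates R4
E4: violates R1
F4: violates R4
G4: violates R2
A4: violates R2
B4: violates R4,R7
C5: violates R2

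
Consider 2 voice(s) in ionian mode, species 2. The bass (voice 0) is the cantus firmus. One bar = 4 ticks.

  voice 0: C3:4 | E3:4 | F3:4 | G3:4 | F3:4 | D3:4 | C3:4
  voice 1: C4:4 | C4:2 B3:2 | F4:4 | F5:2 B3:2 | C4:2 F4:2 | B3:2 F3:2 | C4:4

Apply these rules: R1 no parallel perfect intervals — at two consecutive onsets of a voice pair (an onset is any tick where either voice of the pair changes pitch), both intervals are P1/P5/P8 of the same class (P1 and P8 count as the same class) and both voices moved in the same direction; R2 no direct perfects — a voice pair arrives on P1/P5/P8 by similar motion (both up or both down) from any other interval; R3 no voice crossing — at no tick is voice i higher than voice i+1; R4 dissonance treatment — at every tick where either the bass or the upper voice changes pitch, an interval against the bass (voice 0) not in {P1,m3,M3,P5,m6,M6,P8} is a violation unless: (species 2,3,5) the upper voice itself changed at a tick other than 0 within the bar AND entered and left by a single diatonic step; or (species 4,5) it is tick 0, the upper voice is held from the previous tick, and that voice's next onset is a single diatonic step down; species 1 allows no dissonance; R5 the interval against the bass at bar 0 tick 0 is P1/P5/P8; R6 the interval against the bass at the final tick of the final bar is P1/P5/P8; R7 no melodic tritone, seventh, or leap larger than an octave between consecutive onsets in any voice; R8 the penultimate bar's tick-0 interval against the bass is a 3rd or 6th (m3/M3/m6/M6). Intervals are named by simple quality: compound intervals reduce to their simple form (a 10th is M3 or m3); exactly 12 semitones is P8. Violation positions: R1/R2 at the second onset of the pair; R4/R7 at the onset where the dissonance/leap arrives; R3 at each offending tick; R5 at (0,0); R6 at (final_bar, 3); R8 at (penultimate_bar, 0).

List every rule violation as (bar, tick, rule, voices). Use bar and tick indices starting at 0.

bar 0: v0=C3 v1=C4 downbeat P8
bar 1: v0=E3 v1=C4 downbeat m6
bar 2: v0=F3 v1=F4 downbeat P8
bar 3: v0=G3 v1=F5 downbeat m7
bar 4: v0=F3 v1=C4 downbeat P5
bar 5: v0=D3 v1=B3 downbeat M6
bar 6: v0=C3 v1=C4 downbeat P8
  -> R2 @ bar 2 tick 0 v(0, 1): E3/B3 P5 -> F3/F4 P8 similar
  -> R7 @ bar 2 tick 0 v(1,): B3->F4 leap 6st
  -> R4 @ bar 3 tick 0 v(0, 1): G3/F5 m7 untreated
  -> R7 @ bar 3 tick 2 v(1,): F5->B3 leap 18st
  -> R7 @ bar 5 tick 0 v(1,): F4->B3 leap 6st
  -> R7 @ bar 5 tick 2 v(1,): B3->F3 leap 6st

(2, 0, R2, (0, 1))
(2, 0, R7, (1,))
(3, 0, R4, (0, 1))
(3, 2, R7, (1,))
(5, 0, R7, (1,))
(5, 2, R7, (1,))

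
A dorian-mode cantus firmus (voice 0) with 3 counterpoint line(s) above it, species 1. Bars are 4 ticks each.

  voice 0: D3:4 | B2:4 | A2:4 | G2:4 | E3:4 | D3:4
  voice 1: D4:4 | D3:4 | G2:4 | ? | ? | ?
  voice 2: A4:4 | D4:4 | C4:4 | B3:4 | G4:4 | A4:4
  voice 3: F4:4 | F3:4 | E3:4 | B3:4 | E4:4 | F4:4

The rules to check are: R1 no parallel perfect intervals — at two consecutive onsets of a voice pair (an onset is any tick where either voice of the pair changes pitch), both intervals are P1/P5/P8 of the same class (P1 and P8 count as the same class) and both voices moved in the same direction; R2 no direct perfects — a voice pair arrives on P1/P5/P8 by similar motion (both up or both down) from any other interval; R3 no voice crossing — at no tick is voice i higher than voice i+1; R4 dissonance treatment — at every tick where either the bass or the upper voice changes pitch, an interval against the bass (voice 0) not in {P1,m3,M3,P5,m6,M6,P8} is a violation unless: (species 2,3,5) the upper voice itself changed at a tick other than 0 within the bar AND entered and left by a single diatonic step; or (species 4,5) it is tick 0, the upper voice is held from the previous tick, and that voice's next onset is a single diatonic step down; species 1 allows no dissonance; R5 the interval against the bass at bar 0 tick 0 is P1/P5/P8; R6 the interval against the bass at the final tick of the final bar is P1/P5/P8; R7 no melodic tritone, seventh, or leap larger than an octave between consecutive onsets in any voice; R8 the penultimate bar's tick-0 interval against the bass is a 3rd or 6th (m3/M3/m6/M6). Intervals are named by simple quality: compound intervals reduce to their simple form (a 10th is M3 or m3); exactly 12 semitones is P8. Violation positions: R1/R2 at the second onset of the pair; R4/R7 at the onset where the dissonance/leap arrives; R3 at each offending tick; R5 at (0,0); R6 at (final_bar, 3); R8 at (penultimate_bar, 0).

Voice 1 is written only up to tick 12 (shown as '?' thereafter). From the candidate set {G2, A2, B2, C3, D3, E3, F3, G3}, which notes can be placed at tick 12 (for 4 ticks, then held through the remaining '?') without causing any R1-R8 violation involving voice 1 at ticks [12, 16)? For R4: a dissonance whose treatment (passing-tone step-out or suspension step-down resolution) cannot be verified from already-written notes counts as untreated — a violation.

{D3, G2, G3}

G2: legal
A2: violates R4
B2: violates R2
C3: violates R4
D3: legal
E3: violates R2
F3: violates R4,R7
G3: legal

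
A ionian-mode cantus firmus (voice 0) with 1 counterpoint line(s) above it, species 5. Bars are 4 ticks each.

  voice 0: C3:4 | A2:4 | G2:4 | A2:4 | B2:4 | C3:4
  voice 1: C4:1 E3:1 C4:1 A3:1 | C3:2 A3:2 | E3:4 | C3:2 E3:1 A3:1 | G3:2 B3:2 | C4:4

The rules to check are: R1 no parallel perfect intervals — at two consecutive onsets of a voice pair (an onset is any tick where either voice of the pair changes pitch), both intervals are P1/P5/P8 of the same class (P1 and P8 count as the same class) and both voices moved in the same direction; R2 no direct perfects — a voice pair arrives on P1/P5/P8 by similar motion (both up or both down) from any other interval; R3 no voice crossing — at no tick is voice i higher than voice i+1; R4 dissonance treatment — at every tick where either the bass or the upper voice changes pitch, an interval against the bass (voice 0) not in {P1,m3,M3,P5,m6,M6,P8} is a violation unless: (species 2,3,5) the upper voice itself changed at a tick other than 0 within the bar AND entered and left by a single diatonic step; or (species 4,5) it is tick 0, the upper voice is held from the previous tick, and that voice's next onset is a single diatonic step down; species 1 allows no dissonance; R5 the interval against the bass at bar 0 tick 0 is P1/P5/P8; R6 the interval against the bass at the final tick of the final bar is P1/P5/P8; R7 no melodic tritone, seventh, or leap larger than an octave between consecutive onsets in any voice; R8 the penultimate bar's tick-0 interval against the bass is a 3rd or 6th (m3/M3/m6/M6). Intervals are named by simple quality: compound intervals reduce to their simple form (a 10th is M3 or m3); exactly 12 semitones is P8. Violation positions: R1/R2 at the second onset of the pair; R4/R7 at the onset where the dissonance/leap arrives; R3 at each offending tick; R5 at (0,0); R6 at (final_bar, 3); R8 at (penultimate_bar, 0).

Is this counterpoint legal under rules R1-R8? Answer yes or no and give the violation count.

bar 0: v0=C3 v1=C4 (P8)
bar 1: v0=A2 v1=C3 (m3)
bar 2: v0=G2 v1=E3 (M6)
bar 3: v0=A2 v1=C3 (m3)
bar 4: v0=B2 v1=G3 (m6)
bar 5: v0=C3 v1=C4 (P8)
  R1 @ bar5.0: B2/B3 P8 -> C3/C4 P8 similar

No (1 violations)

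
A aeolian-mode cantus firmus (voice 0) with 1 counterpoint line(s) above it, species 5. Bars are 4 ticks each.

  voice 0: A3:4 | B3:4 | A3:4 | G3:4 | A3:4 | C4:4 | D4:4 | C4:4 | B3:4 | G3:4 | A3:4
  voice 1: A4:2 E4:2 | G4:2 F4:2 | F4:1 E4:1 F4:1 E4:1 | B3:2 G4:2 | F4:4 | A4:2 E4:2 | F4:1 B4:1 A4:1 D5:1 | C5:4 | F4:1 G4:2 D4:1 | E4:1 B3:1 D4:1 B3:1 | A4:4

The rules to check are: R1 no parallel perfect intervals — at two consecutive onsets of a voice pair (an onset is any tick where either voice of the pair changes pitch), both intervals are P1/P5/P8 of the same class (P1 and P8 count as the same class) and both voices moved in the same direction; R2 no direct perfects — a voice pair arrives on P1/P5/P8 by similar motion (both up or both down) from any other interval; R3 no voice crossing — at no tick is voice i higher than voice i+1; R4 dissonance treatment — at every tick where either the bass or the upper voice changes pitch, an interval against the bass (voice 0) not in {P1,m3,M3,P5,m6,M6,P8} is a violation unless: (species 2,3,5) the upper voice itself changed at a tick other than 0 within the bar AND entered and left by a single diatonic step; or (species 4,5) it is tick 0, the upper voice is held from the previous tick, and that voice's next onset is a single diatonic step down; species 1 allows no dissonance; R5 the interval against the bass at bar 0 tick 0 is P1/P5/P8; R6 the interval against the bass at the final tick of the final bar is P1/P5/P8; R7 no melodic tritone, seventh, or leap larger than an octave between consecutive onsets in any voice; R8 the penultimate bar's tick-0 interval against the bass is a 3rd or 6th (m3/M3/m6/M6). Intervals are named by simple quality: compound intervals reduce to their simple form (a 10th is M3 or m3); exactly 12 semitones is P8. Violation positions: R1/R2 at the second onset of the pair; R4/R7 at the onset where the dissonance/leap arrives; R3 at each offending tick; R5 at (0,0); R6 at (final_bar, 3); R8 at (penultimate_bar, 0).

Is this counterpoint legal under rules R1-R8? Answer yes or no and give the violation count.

No (5 violations)

bar 0: v0=A3 v1=A4 (P8)
bar 1: v0=B3 v1=G4 (m6)
bar 2: v0=A3 v1=F4 (m6)
bar 3: v0=G3 v1=B3 (M3)
bar 4: v0=A3 v1=F4 (m6)
bar 5: v0=C4 v1=A4 (M6)
bar 6: v0=D4 v1=F4 (m3)
bar 7: v0=C4 v1=C5 (P8)
bar 8: v0=B3 v1=F4 (TT)
bar 9: v0=G3 v1=E4 (M6)
bar 10: v0=A3 v1=A4 (P8)
  R7 @ bar6.1: F4->B4 leap 6st
  R1 @ bar7.0: D4/D5 P8 -> C4/C5 P8 similar
  R4 @ bar8.0: B3/F4 TT untreated
  R2 @ bar10.0: G3/B3 M3 -> A3/A4 P8 similar
  R7 @ bar10.0: B3->A4 leap 10st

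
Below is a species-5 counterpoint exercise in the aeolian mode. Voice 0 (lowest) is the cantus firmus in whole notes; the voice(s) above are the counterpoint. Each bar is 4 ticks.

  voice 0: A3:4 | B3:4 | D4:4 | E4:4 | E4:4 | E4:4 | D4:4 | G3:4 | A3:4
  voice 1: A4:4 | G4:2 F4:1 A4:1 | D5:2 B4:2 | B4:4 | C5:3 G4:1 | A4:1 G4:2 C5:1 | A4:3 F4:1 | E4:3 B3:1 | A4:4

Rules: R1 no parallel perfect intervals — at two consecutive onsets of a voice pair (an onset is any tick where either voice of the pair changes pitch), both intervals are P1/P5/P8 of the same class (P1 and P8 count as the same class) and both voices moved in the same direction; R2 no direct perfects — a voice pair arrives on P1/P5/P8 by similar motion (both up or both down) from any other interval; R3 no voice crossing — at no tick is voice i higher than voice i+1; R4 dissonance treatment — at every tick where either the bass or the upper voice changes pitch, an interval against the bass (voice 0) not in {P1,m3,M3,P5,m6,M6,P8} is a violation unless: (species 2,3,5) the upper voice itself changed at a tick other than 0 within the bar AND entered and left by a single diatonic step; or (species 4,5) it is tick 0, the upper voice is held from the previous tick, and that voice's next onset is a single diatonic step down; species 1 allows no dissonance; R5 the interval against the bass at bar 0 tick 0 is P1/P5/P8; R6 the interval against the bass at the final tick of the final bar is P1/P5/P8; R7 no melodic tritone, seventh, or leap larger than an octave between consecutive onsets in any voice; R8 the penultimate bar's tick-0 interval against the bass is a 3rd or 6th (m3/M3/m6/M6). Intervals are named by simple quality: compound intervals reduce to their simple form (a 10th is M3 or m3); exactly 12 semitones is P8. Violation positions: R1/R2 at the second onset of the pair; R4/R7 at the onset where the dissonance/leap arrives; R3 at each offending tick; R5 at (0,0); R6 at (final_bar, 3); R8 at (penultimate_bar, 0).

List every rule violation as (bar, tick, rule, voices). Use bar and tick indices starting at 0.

bar 0: v0=A3 v1=A4 downbeat P8
bar 1: v0=B3 v1=G4 downbeat m6
bar 2: v0=D4 v1=D5 downbeat P8
bar 3: v0=E4 v1=B4 downbeat P5
bar 4: v0=E4 v1=C5 downbeat m6
bar 5: v0=E4 v1=A4 downbeat P4
bar 6: v0=D4 v1=A4 downbeat P5
bar 7: v0=G3 v1=E4 downbeat M6
bar 8: v0=A3 v1=A4 downbeat P8
  -> R4 @ bar 1 tick 2 v(0, 1): B3/F4 TT untreated
  -> R4 @ bar 1 tick 3 v(0, 1): B3/A4 m7 untreated
  -> R2 @ bar 2 tick 0 v(0, 1): B3/A4 m7 -> D4/D5 P8 similar
  -> R4 @ bar 5 tick 0 v(0, 1): E4/A4 P4 untreated
  -> R2 @ bar 6 tick 0 v(0, 1): E4/C5 m6 -> D4/A4 P5 similar
  -> R2 @ bar 8 tick 0 v(0, 1): G3/B3 M3 -> A3/A4 P8 similar
  -> R7 @ bar 8 tick 0 v(1,): B3->A4 leap 10st

(1, 2, R4, (0, 1))
(1, 3, R4, (0, 1))
(2, 0, R2, (0, 1))
(5, 0, R4, (0, 1))
(6, 0, R2, (0, 1))
(8, 0, R2, (0, 1))
(8, 0, R7, (1,))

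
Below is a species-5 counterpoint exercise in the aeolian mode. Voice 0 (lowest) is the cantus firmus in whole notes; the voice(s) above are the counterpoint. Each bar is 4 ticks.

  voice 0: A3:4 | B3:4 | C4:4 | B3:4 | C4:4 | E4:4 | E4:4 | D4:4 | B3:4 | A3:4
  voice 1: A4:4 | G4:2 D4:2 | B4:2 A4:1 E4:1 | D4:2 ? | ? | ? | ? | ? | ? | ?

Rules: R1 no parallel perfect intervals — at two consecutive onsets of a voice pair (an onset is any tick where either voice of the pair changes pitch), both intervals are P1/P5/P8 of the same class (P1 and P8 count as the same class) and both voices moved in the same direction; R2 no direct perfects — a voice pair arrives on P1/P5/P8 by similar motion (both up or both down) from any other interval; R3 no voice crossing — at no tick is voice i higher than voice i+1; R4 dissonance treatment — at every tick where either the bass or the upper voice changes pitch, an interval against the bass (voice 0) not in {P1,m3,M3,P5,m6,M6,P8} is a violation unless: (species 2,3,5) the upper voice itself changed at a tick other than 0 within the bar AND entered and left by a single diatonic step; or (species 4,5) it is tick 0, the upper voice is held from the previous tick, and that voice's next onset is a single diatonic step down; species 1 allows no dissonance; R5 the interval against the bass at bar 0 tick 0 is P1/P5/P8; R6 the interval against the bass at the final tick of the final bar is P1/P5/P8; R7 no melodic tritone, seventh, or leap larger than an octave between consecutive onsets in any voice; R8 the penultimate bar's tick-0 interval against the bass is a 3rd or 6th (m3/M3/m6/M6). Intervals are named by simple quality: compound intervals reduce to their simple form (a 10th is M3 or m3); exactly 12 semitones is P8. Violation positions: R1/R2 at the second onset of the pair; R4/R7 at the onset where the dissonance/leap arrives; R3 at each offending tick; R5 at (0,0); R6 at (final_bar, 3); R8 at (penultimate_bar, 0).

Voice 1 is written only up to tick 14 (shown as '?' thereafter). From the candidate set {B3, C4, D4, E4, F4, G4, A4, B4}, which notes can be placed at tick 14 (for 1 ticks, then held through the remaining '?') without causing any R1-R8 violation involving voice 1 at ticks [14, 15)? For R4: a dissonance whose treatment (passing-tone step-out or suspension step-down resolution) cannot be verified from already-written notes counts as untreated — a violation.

{B3, B4, D4, G4}

B3: legal
C4: violates R4
D4: legal
E4: violates R4
F4: violates R4
G4: legal
A4: violates R4
B4: legal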